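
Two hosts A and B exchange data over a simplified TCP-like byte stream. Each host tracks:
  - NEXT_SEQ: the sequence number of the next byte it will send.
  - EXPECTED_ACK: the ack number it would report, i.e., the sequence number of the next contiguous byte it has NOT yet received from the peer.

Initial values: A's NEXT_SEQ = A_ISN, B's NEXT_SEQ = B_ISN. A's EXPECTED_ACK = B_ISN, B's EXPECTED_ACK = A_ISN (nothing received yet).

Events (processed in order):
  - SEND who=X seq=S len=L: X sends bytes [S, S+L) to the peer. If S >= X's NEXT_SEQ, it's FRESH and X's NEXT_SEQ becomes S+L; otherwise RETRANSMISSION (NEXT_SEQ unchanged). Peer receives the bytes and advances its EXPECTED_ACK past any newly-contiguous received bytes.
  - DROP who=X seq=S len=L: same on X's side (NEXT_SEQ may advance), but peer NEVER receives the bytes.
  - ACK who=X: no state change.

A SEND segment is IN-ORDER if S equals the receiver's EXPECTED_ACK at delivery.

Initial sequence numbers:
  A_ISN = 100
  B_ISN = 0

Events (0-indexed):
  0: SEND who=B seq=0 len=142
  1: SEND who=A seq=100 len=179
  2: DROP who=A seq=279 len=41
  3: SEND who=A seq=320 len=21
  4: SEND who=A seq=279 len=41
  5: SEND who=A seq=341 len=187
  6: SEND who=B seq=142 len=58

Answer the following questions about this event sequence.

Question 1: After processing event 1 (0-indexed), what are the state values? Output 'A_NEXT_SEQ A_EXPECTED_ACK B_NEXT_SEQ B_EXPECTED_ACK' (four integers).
After event 0: A_seq=100 A_ack=142 B_seq=142 B_ack=100
After event 1: A_seq=279 A_ack=142 B_seq=142 B_ack=279

279 142 142 279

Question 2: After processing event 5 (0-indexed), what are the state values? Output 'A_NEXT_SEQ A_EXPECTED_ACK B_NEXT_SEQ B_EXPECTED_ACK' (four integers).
After event 0: A_seq=100 A_ack=142 B_seq=142 B_ack=100
After event 1: A_seq=279 A_ack=142 B_seq=142 B_ack=279
After event 2: A_seq=320 A_ack=142 B_seq=142 B_ack=279
After event 3: A_seq=341 A_ack=142 B_seq=142 B_ack=279
After event 4: A_seq=341 A_ack=142 B_seq=142 B_ack=341
After event 5: A_seq=528 A_ack=142 B_seq=142 B_ack=528

528 142 142 528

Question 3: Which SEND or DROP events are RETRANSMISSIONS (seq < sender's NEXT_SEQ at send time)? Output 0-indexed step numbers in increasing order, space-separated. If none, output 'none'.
Answer: 4

Derivation:
Step 0: SEND seq=0 -> fresh
Step 1: SEND seq=100 -> fresh
Step 2: DROP seq=279 -> fresh
Step 3: SEND seq=320 -> fresh
Step 4: SEND seq=279 -> retransmit
Step 5: SEND seq=341 -> fresh
Step 6: SEND seq=142 -> fresh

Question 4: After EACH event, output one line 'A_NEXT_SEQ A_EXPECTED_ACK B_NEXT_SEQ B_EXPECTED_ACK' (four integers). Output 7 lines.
100 142 142 100
279 142 142 279
320 142 142 279
341 142 142 279
341 142 142 341
528 142 142 528
528 200 200 528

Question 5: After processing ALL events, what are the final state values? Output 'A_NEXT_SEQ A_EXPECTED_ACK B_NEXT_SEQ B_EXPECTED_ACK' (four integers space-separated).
After event 0: A_seq=100 A_ack=142 B_seq=142 B_ack=100
After event 1: A_seq=279 A_ack=142 B_seq=142 B_ack=279
After event 2: A_seq=320 A_ack=142 B_seq=142 B_ack=279
After event 3: A_seq=341 A_ack=142 B_seq=142 B_ack=279
After event 4: A_seq=341 A_ack=142 B_seq=142 B_ack=341
After event 5: A_seq=528 A_ack=142 B_seq=142 B_ack=528
After event 6: A_seq=528 A_ack=200 B_seq=200 B_ack=528

Answer: 528 200 200 528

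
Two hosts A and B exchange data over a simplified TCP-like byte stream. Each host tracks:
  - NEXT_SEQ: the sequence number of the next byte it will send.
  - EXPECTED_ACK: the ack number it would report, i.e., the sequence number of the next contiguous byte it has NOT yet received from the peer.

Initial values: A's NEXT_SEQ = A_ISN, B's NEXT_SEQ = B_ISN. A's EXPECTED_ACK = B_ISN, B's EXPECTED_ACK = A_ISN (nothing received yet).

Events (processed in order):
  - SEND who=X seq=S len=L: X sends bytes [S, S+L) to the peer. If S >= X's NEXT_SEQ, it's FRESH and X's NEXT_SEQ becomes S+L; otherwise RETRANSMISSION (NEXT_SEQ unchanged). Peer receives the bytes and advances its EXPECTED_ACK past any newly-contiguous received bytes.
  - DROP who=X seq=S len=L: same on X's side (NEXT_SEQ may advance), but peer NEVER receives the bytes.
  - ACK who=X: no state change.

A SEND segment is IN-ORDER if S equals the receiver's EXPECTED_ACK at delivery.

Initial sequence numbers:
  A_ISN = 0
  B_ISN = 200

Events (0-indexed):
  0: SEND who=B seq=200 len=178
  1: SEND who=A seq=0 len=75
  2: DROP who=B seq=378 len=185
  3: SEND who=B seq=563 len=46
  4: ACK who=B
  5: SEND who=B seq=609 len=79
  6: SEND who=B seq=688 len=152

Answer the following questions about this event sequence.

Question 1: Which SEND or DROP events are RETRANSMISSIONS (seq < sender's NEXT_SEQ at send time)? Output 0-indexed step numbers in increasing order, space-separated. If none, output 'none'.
Step 0: SEND seq=200 -> fresh
Step 1: SEND seq=0 -> fresh
Step 2: DROP seq=378 -> fresh
Step 3: SEND seq=563 -> fresh
Step 5: SEND seq=609 -> fresh
Step 6: SEND seq=688 -> fresh

Answer: none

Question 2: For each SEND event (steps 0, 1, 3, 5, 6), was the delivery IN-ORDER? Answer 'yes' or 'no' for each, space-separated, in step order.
Step 0: SEND seq=200 -> in-order
Step 1: SEND seq=0 -> in-order
Step 3: SEND seq=563 -> out-of-order
Step 5: SEND seq=609 -> out-of-order
Step 6: SEND seq=688 -> out-of-order

Answer: yes yes no no no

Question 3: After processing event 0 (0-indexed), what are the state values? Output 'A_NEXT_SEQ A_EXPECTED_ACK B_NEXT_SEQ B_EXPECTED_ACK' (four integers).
After event 0: A_seq=0 A_ack=378 B_seq=378 B_ack=0

0 378 378 0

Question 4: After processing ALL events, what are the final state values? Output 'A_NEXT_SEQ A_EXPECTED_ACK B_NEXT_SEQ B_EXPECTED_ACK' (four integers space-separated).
Answer: 75 378 840 75

Derivation:
After event 0: A_seq=0 A_ack=378 B_seq=378 B_ack=0
After event 1: A_seq=75 A_ack=378 B_seq=378 B_ack=75
After event 2: A_seq=75 A_ack=378 B_seq=563 B_ack=75
After event 3: A_seq=75 A_ack=378 B_seq=609 B_ack=75
After event 4: A_seq=75 A_ack=378 B_seq=609 B_ack=75
After event 5: A_seq=75 A_ack=378 B_seq=688 B_ack=75
After event 6: A_seq=75 A_ack=378 B_seq=840 B_ack=75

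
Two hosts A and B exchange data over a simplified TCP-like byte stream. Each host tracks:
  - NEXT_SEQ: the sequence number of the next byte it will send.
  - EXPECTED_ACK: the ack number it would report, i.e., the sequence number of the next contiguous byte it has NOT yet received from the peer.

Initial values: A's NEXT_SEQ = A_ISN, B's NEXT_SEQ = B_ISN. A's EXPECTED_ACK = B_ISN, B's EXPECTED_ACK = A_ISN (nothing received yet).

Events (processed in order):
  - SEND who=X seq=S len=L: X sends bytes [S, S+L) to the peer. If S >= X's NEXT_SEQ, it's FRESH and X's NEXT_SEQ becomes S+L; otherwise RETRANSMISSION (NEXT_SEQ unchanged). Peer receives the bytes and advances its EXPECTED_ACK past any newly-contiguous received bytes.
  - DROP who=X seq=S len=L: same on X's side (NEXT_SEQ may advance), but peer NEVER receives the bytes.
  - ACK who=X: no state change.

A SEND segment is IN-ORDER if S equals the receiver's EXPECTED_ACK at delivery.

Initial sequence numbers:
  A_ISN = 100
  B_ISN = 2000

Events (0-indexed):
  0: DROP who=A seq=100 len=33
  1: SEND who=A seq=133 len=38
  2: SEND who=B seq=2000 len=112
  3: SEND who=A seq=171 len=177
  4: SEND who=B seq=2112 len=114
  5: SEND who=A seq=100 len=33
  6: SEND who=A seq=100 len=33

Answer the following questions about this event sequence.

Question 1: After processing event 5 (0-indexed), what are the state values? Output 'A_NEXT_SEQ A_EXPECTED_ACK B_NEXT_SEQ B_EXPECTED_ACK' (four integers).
After event 0: A_seq=133 A_ack=2000 B_seq=2000 B_ack=100
After event 1: A_seq=171 A_ack=2000 B_seq=2000 B_ack=100
After event 2: A_seq=171 A_ack=2112 B_seq=2112 B_ack=100
After event 3: A_seq=348 A_ack=2112 B_seq=2112 B_ack=100
After event 4: A_seq=348 A_ack=2226 B_seq=2226 B_ack=100
After event 5: A_seq=348 A_ack=2226 B_seq=2226 B_ack=348

348 2226 2226 348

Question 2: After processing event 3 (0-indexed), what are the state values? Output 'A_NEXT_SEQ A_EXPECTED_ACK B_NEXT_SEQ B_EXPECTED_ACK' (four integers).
After event 0: A_seq=133 A_ack=2000 B_seq=2000 B_ack=100
After event 1: A_seq=171 A_ack=2000 B_seq=2000 B_ack=100
After event 2: A_seq=171 A_ack=2112 B_seq=2112 B_ack=100
After event 3: A_seq=348 A_ack=2112 B_seq=2112 B_ack=100

348 2112 2112 100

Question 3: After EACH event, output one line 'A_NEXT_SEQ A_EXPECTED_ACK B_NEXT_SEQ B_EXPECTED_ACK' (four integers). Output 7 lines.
133 2000 2000 100
171 2000 2000 100
171 2112 2112 100
348 2112 2112 100
348 2226 2226 100
348 2226 2226 348
348 2226 2226 348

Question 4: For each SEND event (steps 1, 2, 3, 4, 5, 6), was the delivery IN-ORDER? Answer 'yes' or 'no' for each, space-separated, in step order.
Answer: no yes no yes yes no

Derivation:
Step 1: SEND seq=133 -> out-of-order
Step 2: SEND seq=2000 -> in-order
Step 3: SEND seq=171 -> out-of-order
Step 4: SEND seq=2112 -> in-order
Step 5: SEND seq=100 -> in-order
Step 6: SEND seq=100 -> out-of-order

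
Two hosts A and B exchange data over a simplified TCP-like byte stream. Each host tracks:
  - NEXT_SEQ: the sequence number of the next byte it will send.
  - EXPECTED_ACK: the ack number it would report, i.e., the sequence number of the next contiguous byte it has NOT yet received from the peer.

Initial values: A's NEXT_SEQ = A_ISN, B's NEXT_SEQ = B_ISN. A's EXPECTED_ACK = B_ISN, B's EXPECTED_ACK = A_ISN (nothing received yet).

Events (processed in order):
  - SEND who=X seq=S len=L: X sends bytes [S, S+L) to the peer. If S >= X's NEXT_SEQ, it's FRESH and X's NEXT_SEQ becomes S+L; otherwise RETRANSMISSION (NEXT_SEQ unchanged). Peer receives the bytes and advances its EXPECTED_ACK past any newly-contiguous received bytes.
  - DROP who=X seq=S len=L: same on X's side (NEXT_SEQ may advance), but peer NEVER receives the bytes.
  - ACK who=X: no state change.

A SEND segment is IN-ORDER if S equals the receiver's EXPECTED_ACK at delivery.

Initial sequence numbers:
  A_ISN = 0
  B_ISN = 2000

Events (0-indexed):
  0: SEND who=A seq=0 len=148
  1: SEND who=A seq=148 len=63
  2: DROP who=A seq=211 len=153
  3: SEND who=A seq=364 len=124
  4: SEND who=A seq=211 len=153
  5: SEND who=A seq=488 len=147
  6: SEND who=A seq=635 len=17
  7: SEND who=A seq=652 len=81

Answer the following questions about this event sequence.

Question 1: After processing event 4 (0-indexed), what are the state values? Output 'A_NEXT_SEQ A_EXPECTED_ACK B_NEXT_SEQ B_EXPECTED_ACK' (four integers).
After event 0: A_seq=148 A_ack=2000 B_seq=2000 B_ack=148
After event 1: A_seq=211 A_ack=2000 B_seq=2000 B_ack=211
After event 2: A_seq=364 A_ack=2000 B_seq=2000 B_ack=211
After event 3: A_seq=488 A_ack=2000 B_seq=2000 B_ack=211
After event 4: A_seq=488 A_ack=2000 B_seq=2000 B_ack=488

488 2000 2000 488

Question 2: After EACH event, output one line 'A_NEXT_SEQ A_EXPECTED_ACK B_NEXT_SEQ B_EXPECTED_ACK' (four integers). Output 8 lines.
148 2000 2000 148
211 2000 2000 211
364 2000 2000 211
488 2000 2000 211
488 2000 2000 488
635 2000 2000 635
652 2000 2000 652
733 2000 2000 733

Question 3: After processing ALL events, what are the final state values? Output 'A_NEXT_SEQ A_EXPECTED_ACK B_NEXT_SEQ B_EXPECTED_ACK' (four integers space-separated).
After event 0: A_seq=148 A_ack=2000 B_seq=2000 B_ack=148
After event 1: A_seq=211 A_ack=2000 B_seq=2000 B_ack=211
After event 2: A_seq=364 A_ack=2000 B_seq=2000 B_ack=211
After event 3: A_seq=488 A_ack=2000 B_seq=2000 B_ack=211
After event 4: A_seq=488 A_ack=2000 B_seq=2000 B_ack=488
After event 5: A_seq=635 A_ack=2000 B_seq=2000 B_ack=635
After event 6: A_seq=652 A_ack=2000 B_seq=2000 B_ack=652
After event 7: A_seq=733 A_ack=2000 B_seq=2000 B_ack=733

Answer: 733 2000 2000 733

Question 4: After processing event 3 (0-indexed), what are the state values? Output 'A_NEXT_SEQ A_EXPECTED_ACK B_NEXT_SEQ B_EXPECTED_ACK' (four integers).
After event 0: A_seq=148 A_ack=2000 B_seq=2000 B_ack=148
After event 1: A_seq=211 A_ack=2000 B_seq=2000 B_ack=211
After event 2: A_seq=364 A_ack=2000 B_seq=2000 B_ack=211
After event 3: A_seq=488 A_ack=2000 B_seq=2000 B_ack=211

488 2000 2000 211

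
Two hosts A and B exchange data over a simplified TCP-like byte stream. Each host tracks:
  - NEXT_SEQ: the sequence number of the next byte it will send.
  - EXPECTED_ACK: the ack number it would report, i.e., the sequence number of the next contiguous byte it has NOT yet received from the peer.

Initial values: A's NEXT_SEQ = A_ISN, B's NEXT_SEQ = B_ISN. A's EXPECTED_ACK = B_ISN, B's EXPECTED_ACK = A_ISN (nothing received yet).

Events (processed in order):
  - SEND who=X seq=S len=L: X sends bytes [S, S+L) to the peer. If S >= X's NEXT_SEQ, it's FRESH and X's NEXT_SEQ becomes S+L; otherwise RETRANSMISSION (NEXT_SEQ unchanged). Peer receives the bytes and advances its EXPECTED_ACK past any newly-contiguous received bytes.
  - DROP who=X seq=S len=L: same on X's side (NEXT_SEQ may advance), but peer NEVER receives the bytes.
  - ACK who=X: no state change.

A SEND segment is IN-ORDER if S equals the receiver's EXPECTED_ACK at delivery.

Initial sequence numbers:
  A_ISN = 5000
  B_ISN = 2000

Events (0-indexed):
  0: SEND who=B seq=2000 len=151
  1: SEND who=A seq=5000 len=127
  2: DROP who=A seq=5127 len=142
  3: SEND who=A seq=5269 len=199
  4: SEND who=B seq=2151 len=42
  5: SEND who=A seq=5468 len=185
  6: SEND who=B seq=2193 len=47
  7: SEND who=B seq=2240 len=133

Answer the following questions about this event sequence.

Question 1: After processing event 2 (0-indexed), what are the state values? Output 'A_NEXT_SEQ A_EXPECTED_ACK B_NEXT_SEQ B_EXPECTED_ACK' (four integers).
After event 0: A_seq=5000 A_ack=2151 B_seq=2151 B_ack=5000
After event 1: A_seq=5127 A_ack=2151 B_seq=2151 B_ack=5127
After event 2: A_seq=5269 A_ack=2151 B_seq=2151 B_ack=5127

5269 2151 2151 5127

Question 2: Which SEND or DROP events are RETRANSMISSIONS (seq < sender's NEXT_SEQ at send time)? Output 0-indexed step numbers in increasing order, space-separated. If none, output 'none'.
Answer: none

Derivation:
Step 0: SEND seq=2000 -> fresh
Step 1: SEND seq=5000 -> fresh
Step 2: DROP seq=5127 -> fresh
Step 3: SEND seq=5269 -> fresh
Step 4: SEND seq=2151 -> fresh
Step 5: SEND seq=5468 -> fresh
Step 6: SEND seq=2193 -> fresh
Step 7: SEND seq=2240 -> fresh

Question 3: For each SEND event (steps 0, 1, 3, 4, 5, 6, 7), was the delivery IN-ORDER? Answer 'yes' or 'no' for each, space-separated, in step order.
Step 0: SEND seq=2000 -> in-order
Step 1: SEND seq=5000 -> in-order
Step 3: SEND seq=5269 -> out-of-order
Step 4: SEND seq=2151 -> in-order
Step 5: SEND seq=5468 -> out-of-order
Step 6: SEND seq=2193 -> in-order
Step 7: SEND seq=2240 -> in-order

Answer: yes yes no yes no yes yes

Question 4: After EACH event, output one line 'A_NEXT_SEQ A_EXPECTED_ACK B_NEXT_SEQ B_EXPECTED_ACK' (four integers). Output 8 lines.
5000 2151 2151 5000
5127 2151 2151 5127
5269 2151 2151 5127
5468 2151 2151 5127
5468 2193 2193 5127
5653 2193 2193 5127
5653 2240 2240 5127
5653 2373 2373 5127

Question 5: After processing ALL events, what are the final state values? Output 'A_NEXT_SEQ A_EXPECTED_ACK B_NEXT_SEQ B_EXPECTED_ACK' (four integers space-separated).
After event 0: A_seq=5000 A_ack=2151 B_seq=2151 B_ack=5000
After event 1: A_seq=5127 A_ack=2151 B_seq=2151 B_ack=5127
After event 2: A_seq=5269 A_ack=2151 B_seq=2151 B_ack=5127
After event 3: A_seq=5468 A_ack=2151 B_seq=2151 B_ack=5127
After event 4: A_seq=5468 A_ack=2193 B_seq=2193 B_ack=5127
After event 5: A_seq=5653 A_ack=2193 B_seq=2193 B_ack=5127
After event 6: A_seq=5653 A_ack=2240 B_seq=2240 B_ack=5127
After event 7: A_seq=5653 A_ack=2373 B_seq=2373 B_ack=5127

Answer: 5653 2373 2373 5127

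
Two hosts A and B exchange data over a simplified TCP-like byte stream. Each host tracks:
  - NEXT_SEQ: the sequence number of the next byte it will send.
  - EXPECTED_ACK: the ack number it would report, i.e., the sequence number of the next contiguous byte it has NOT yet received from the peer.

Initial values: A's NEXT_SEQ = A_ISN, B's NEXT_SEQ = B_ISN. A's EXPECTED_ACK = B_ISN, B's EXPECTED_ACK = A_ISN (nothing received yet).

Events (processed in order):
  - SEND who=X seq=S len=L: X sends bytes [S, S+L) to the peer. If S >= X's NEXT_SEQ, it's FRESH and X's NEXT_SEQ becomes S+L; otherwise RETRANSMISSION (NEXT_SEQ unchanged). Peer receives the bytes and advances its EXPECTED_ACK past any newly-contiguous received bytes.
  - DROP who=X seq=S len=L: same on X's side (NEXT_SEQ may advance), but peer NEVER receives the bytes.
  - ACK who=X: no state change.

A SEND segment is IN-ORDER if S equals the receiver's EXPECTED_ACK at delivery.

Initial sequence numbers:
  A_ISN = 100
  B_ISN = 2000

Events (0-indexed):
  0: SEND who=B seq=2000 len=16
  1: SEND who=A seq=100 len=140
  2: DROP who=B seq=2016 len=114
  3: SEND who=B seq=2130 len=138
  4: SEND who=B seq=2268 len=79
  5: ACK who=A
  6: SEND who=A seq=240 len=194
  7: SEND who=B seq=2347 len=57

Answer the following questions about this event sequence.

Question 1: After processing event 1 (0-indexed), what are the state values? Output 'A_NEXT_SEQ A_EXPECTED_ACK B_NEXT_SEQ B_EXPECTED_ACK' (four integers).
After event 0: A_seq=100 A_ack=2016 B_seq=2016 B_ack=100
After event 1: A_seq=240 A_ack=2016 B_seq=2016 B_ack=240

240 2016 2016 240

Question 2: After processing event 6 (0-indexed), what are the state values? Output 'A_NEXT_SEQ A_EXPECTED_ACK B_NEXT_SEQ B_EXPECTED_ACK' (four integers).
After event 0: A_seq=100 A_ack=2016 B_seq=2016 B_ack=100
After event 1: A_seq=240 A_ack=2016 B_seq=2016 B_ack=240
After event 2: A_seq=240 A_ack=2016 B_seq=2130 B_ack=240
After event 3: A_seq=240 A_ack=2016 B_seq=2268 B_ack=240
After event 4: A_seq=240 A_ack=2016 B_seq=2347 B_ack=240
After event 5: A_seq=240 A_ack=2016 B_seq=2347 B_ack=240
After event 6: A_seq=434 A_ack=2016 B_seq=2347 B_ack=434

434 2016 2347 434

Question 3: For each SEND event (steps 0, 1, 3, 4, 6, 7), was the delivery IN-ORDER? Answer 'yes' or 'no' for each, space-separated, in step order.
Answer: yes yes no no yes no

Derivation:
Step 0: SEND seq=2000 -> in-order
Step 1: SEND seq=100 -> in-order
Step 3: SEND seq=2130 -> out-of-order
Step 4: SEND seq=2268 -> out-of-order
Step 6: SEND seq=240 -> in-order
Step 7: SEND seq=2347 -> out-of-order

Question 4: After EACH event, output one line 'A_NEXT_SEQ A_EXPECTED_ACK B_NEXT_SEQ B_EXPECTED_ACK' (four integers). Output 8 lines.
100 2016 2016 100
240 2016 2016 240
240 2016 2130 240
240 2016 2268 240
240 2016 2347 240
240 2016 2347 240
434 2016 2347 434
434 2016 2404 434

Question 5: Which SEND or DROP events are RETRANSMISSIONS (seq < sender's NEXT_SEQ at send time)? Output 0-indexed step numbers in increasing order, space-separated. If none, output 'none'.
Step 0: SEND seq=2000 -> fresh
Step 1: SEND seq=100 -> fresh
Step 2: DROP seq=2016 -> fresh
Step 3: SEND seq=2130 -> fresh
Step 4: SEND seq=2268 -> fresh
Step 6: SEND seq=240 -> fresh
Step 7: SEND seq=2347 -> fresh

Answer: none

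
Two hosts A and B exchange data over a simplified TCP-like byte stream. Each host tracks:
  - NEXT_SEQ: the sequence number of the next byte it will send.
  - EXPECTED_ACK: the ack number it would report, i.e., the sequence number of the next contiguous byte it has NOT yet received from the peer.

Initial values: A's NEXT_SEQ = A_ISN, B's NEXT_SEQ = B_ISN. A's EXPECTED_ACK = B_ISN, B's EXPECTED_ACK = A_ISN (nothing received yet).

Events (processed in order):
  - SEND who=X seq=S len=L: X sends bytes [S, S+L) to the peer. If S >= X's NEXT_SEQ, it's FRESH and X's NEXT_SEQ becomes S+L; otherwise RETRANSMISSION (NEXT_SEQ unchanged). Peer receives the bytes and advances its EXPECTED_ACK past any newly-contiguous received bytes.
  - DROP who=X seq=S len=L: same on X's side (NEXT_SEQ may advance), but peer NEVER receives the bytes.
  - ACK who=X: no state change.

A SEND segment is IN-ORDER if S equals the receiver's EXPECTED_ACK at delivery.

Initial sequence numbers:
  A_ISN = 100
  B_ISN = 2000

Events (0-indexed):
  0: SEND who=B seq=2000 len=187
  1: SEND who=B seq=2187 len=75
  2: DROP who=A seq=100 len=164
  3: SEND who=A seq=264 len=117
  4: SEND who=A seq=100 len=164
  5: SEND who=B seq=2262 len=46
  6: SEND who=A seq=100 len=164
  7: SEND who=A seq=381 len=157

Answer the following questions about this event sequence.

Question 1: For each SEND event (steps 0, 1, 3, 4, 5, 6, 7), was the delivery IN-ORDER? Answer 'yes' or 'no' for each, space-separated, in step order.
Step 0: SEND seq=2000 -> in-order
Step 1: SEND seq=2187 -> in-order
Step 3: SEND seq=264 -> out-of-order
Step 4: SEND seq=100 -> in-order
Step 5: SEND seq=2262 -> in-order
Step 6: SEND seq=100 -> out-of-order
Step 7: SEND seq=381 -> in-order

Answer: yes yes no yes yes no yes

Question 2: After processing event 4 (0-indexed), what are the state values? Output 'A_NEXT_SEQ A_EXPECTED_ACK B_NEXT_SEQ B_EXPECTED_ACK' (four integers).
After event 0: A_seq=100 A_ack=2187 B_seq=2187 B_ack=100
After event 1: A_seq=100 A_ack=2262 B_seq=2262 B_ack=100
After event 2: A_seq=264 A_ack=2262 B_seq=2262 B_ack=100
After event 3: A_seq=381 A_ack=2262 B_seq=2262 B_ack=100
After event 4: A_seq=381 A_ack=2262 B_seq=2262 B_ack=381

381 2262 2262 381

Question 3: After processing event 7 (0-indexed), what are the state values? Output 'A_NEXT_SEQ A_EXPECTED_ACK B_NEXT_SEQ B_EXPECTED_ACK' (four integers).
After event 0: A_seq=100 A_ack=2187 B_seq=2187 B_ack=100
After event 1: A_seq=100 A_ack=2262 B_seq=2262 B_ack=100
After event 2: A_seq=264 A_ack=2262 B_seq=2262 B_ack=100
After event 3: A_seq=381 A_ack=2262 B_seq=2262 B_ack=100
After event 4: A_seq=381 A_ack=2262 B_seq=2262 B_ack=381
After event 5: A_seq=381 A_ack=2308 B_seq=2308 B_ack=381
After event 6: A_seq=381 A_ack=2308 B_seq=2308 B_ack=381
After event 7: A_seq=538 A_ack=2308 B_seq=2308 B_ack=538

538 2308 2308 538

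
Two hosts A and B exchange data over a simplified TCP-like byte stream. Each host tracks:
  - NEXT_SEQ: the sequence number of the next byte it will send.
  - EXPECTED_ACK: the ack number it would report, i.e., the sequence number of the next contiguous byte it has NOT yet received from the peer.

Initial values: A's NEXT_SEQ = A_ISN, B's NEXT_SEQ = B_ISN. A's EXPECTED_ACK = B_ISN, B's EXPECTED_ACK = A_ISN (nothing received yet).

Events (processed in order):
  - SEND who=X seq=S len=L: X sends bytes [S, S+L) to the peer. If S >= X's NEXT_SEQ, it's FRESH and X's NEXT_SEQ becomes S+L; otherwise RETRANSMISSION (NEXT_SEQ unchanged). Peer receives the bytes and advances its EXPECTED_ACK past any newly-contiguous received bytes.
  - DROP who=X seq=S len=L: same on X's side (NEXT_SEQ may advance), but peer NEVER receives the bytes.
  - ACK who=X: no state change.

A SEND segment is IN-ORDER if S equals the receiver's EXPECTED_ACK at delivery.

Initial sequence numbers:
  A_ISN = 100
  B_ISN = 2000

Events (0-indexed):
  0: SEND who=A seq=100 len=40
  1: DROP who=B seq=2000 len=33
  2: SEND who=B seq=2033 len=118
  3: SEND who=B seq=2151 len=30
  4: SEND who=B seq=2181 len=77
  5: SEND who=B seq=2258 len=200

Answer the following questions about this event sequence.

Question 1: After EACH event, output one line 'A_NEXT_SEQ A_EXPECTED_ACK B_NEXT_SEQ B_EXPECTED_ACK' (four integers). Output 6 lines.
140 2000 2000 140
140 2000 2033 140
140 2000 2151 140
140 2000 2181 140
140 2000 2258 140
140 2000 2458 140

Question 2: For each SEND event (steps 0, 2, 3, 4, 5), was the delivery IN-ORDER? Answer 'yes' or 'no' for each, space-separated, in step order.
Answer: yes no no no no

Derivation:
Step 0: SEND seq=100 -> in-order
Step 2: SEND seq=2033 -> out-of-order
Step 3: SEND seq=2151 -> out-of-order
Step 4: SEND seq=2181 -> out-of-order
Step 5: SEND seq=2258 -> out-of-order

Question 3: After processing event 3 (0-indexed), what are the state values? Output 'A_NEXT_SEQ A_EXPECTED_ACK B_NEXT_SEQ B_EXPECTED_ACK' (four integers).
After event 0: A_seq=140 A_ack=2000 B_seq=2000 B_ack=140
After event 1: A_seq=140 A_ack=2000 B_seq=2033 B_ack=140
After event 2: A_seq=140 A_ack=2000 B_seq=2151 B_ack=140
After event 3: A_seq=140 A_ack=2000 B_seq=2181 B_ack=140

140 2000 2181 140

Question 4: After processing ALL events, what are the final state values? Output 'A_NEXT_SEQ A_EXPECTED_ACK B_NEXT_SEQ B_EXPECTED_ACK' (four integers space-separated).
After event 0: A_seq=140 A_ack=2000 B_seq=2000 B_ack=140
After event 1: A_seq=140 A_ack=2000 B_seq=2033 B_ack=140
After event 2: A_seq=140 A_ack=2000 B_seq=2151 B_ack=140
After event 3: A_seq=140 A_ack=2000 B_seq=2181 B_ack=140
After event 4: A_seq=140 A_ack=2000 B_seq=2258 B_ack=140
After event 5: A_seq=140 A_ack=2000 B_seq=2458 B_ack=140

Answer: 140 2000 2458 140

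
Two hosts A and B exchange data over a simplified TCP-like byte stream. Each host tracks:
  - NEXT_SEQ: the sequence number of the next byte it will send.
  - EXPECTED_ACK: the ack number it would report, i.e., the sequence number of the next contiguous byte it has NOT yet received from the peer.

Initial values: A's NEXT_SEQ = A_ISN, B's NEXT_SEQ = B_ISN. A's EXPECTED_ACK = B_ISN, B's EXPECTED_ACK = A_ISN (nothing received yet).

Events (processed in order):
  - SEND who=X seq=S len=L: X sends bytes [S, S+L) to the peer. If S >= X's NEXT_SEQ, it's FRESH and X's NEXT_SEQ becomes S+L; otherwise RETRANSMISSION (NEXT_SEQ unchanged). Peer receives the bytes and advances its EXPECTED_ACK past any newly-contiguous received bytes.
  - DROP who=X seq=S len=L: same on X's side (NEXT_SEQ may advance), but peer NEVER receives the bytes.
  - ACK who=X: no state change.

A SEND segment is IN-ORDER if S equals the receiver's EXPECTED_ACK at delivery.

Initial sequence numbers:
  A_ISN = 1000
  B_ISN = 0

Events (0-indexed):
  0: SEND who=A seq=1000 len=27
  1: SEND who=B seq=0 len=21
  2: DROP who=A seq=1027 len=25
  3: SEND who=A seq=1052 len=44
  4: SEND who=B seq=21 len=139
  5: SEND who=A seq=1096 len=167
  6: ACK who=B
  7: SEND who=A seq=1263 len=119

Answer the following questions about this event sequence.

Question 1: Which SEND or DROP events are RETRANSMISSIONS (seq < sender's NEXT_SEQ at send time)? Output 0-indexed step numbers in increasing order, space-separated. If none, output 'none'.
Step 0: SEND seq=1000 -> fresh
Step 1: SEND seq=0 -> fresh
Step 2: DROP seq=1027 -> fresh
Step 3: SEND seq=1052 -> fresh
Step 4: SEND seq=21 -> fresh
Step 5: SEND seq=1096 -> fresh
Step 7: SEND seq=1263 -> fresh

Answer: none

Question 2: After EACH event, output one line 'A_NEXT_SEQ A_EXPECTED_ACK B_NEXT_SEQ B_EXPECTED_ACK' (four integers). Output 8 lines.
1027 0 0 1027
1027 21 21 1027
1052 21 21 1027
1096 21 21 1027
1096 160 160 1027
1263 160 160 1027
1263 160 160 1027
1382 160 160 1027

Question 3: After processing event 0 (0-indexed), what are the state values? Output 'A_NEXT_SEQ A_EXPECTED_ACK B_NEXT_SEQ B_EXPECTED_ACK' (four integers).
After event 0: A_seq=1027 A_ack=0 B_seq=0 B_ack=1027

1027 0 0 1027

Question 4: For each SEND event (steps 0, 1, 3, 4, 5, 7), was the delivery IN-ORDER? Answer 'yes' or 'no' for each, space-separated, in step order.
Answer: yes yes no yes no no

Derivation:
Step 0: SEND seq=1000 -> in-order
Step 1: SEND seq=0 -> in-order
Step 3: SEND seq=1052 -> out-of-order
Step 4: SEND seq=21 -> in-order
Step 5: SEND seq=1096 -> out-of-order
Step 7: SEND seq=1263 -> out-of-order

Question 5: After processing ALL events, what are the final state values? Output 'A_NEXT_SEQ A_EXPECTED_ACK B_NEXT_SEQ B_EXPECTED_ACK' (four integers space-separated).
Answer: 1382 160 160 1027

Derivation:
After event 0: A_seq=1027 A_ack=0 B_seq=0 B_ack=1027
After event 1: A_seq=1027 A_ack=21 B_seq=21 B_ack=1027
After event 2: A_seq=1052 A_ack=21 B_seq=21 B_ack=1027
After event 3: A_seq=1096 A_ack=21 B_seq=21 B_ack=1027
After event 4: A_seq=1096 A_ack=160 B_seq=160 B_ack=1027
After event 5: A_seq=1263 A_ack=160 B_seq=160 B_ack=1027
After event 6: A_seq=1263 A_ack=160 B_seq=160 B_ack=1027
After event 7: A_seq=1382 A_ack=160 B_seq=160 B_ack=1027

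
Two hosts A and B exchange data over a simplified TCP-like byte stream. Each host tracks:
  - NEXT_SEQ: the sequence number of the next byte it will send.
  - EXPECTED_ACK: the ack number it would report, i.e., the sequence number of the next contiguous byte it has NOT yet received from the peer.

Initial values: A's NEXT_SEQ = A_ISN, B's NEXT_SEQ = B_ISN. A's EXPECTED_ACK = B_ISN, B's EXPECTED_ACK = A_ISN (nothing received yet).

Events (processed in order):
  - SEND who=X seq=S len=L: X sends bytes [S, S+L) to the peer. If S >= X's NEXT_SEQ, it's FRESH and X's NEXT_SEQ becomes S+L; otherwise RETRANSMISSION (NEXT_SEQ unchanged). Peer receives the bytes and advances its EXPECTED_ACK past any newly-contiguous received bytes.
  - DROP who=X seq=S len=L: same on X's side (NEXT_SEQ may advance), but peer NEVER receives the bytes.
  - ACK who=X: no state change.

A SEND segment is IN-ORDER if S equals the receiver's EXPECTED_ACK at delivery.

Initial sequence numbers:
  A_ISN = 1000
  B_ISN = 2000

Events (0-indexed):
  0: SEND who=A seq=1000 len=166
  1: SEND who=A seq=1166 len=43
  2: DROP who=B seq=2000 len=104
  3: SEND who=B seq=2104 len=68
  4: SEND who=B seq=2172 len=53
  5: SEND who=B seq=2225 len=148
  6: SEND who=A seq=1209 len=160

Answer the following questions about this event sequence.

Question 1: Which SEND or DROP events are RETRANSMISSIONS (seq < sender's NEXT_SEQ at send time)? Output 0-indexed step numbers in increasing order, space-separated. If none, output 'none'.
Answer: none

Derivation:
Step 0: SEND seq=1000 -> fresh
Step 1: SEND seq=1166 -> fresh
Step 2: DROP seq=2000 -> fresh
Step 3: SEND seq=2104 -> fresh
Step 4: SEND seq=2172 -> fresh
Step 5: SEND seq=2225 -> fresh
Step 6: SEND seq=1209 -> fresh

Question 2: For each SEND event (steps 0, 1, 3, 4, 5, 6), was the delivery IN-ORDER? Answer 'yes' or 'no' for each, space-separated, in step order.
Step 0: SEND seq=1000 -> in-order
Step 1: SEND seq=1166 -> in-order
Step 3: SEND seq=2104 -> out-of-order
Step 4: SEND seq=2172 -> out-of-order
Step 5: SEND seq=2225 -> out-of-order
Step 6: SEND seq=1209 -> in-order

Answer: yes yes no no no yes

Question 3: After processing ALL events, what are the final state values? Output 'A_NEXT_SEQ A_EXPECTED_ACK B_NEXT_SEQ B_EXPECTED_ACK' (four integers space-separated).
Answer: 1369 2000 2373 1369

Derivation:
After event 0: A_seq=1166 A_ack=2000 B_seq=2000 B_ack=1166
After event 1: A_seq=1209 A_ack=2000 B_seq=2000 B_ack=1209
After event 2: A_seq=1209 A_ack=2000 B_seq=2104 B_ack=1209
After event 3: A_seq=1209 A_ack=2000 B_seq=2172 B_ack=1209
After event 4: A_seq=1209 A_ack=2000 B_seq=2225 B_ack=1209
After event 5: A_seq=1209 A_ack=2000 B_seq=2373 B_ack=1209
After event 6: A_seq=1369 A_ack=2000 B_seq=2373 B_ack=1369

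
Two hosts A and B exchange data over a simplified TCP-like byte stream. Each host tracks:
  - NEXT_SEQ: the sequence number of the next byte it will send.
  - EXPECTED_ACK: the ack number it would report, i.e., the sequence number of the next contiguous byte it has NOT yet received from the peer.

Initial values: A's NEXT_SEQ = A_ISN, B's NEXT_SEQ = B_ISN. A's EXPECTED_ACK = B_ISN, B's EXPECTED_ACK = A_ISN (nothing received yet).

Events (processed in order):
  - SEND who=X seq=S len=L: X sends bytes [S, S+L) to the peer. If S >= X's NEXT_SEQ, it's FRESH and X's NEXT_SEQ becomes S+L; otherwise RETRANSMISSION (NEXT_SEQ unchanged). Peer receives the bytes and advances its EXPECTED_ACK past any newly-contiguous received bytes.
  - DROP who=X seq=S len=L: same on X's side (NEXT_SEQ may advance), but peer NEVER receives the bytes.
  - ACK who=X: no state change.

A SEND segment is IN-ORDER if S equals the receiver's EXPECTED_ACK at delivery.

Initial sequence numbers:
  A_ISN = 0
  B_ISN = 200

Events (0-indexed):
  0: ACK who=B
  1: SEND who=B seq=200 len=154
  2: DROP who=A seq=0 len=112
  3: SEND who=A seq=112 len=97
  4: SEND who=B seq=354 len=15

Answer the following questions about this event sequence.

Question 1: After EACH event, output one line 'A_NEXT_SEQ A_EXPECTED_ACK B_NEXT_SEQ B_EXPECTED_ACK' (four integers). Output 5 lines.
0 200 200 0
0 354 354 0
112 354 354 0
209 354 354 0
209 369 369 0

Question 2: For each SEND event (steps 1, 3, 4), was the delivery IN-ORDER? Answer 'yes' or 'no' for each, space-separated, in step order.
Answer: yes no yes

Derivation:
Step 1: SEND seq=200 -> in-order
Step 3: SEND seq=112 -> out-of-order
Step 4: SEND seq=354 -> in-order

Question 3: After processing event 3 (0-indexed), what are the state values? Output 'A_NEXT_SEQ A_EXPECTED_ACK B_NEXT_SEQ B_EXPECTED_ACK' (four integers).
After event 0: A_seq=0 A_ack=200 B_seq=200 B_ack=0
After event 1: A_seq=0 A_ack=354 B_seq=354 B_ack=0
After event 2: A_seq=112 A_ack=354 B_seq=354 B_ack=0
After event 3: A_seq=209 A_ack=354 B_seq=354 B_ack=0

209 354 354 0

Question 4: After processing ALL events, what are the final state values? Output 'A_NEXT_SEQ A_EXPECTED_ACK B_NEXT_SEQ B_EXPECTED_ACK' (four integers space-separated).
Answer: 209 369 369 0

Derivation:
After event 0: A_seq=0 A_ack=200 B_seq=200 B_ack=0
After event 1: A_seq=0 A_ack=354 B_seq=354 B_ack=0
After event 2: A_seq=112 A_ack=354 B_seq=354 B_ack=0
After event 3: A_seq=209 A_ack=354 B_seq=354 B_ack=0
After event 4: A_seq=209 A_ack=369 B_seq=369 B_ack=0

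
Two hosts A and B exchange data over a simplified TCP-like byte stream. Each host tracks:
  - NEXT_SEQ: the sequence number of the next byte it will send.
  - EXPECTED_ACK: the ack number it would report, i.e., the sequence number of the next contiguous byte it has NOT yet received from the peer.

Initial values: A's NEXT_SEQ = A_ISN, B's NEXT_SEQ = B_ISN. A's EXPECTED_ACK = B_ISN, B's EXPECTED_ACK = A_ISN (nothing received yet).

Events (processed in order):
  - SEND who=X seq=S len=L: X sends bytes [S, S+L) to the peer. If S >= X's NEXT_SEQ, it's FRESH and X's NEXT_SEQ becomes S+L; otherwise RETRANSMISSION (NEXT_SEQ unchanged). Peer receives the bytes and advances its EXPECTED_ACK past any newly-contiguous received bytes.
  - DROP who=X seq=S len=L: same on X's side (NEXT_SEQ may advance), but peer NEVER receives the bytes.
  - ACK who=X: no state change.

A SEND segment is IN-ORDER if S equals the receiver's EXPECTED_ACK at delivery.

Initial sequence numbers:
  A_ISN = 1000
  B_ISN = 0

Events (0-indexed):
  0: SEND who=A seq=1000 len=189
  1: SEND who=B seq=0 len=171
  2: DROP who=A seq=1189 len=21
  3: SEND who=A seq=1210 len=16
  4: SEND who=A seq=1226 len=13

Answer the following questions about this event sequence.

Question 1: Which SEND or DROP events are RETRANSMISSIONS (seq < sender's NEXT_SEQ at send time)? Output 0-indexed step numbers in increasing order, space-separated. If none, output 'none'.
Step 0: SEND seq=1000 -> fresh
Step 1: SEND seq=0 -> fresh
Step 2: DROP seq=1189 -> fresh
Step 3: SEND seq=1210 -> fresh
Step 4: SEND seq=1226 -> fresh

Answer: none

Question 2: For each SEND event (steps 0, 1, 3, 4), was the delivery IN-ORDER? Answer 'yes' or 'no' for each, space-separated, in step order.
Answer: yes yes no no

Derivation:
Step 0: SEND seq=1000 -> in-order
Step 1: SEND seq=0 -> in-order
Step 3: SEND seq=1210 -> out-of-order
Step 4: SEND seq=1226 -> out-of-order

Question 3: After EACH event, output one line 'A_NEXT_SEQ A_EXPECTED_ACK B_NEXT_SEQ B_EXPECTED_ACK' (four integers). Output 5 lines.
1189 0 0 1189
1189 171 171 1189
1210 171 171 1189
1226 171 171 1189
1239 171 171 1189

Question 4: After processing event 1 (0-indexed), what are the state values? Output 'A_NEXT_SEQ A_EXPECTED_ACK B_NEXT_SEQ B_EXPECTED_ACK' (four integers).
After event 0: A_seq=1189 A_ack=0 B_seq=0 B_ack=1189
After event 1: A_seq=1189 A_ack=171 B_seq=171 B_ack=1189

1189 171 171 1189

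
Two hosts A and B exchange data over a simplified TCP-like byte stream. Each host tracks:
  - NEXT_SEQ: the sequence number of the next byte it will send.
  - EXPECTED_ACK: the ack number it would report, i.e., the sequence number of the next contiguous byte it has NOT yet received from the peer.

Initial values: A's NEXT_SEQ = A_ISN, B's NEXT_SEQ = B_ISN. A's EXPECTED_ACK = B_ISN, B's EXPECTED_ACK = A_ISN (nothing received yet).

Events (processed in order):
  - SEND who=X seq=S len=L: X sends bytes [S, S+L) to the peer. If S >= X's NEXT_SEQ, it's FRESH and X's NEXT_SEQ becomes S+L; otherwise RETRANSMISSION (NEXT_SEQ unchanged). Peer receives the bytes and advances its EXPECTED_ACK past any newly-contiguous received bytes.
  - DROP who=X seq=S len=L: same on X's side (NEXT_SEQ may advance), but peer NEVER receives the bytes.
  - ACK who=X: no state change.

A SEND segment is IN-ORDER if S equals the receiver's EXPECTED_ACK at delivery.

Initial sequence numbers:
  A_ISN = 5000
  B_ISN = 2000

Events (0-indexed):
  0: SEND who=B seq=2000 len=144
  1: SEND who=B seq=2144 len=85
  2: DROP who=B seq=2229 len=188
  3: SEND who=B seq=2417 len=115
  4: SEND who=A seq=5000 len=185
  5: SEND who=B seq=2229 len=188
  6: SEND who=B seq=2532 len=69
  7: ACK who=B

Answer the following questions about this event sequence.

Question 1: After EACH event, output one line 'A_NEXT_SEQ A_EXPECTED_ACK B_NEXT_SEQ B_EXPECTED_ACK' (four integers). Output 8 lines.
5000 2144 2144 5000
5000 2229 2229 5000
5000 2229 2417 5000
5000 2229 2532 5000
5185 2229 2532 5185
5185 2532 2532 5185
5185 2601 2601 5185
5185 2601 2601 5185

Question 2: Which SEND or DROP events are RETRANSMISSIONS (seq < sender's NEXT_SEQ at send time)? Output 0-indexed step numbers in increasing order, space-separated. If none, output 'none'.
Step 0: SEND seq=2000 -> fresh
Step 1: SEND seq=2144 -> fresh
Step 2: DROP seq=2229 -> fresh
Step 3: SEND seq=2417 -> fresh
Step 4: SEND seq=5000 -> fresh
Step 5: SEND seq=2229 -> retransmit
Step 6: SEND seq=2532 -> fresh

Answer: 5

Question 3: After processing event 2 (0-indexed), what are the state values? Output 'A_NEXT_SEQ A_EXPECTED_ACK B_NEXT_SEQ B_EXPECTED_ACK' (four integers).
After event 0: A_seq=5000 A_ack=2144 B_seq=2144 B_ack=5000
After event 1: A_seq=5000 A_ack=2229 B_seq=2229 B_ack=5000
After event 2: A_seq=5000 A_ack=2229 B_seq=2417 B_ack=5000

5000 2229 2417 5000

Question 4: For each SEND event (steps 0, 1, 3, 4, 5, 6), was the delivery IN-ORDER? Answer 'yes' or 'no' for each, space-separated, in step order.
Answer: yes yes no yes yes yes

Derivation:
Step 0: SEND seq=2000 -> in-order
Step 1: SEND seq=2144 -> in-order
Step 3: SEND seq=2417 -> out-of-order
Step 4: SEND seq=5000 -> in-order
Step 5: SEND seq=2229 -> in-order
Step 6: SEND seq=2532 -> in-order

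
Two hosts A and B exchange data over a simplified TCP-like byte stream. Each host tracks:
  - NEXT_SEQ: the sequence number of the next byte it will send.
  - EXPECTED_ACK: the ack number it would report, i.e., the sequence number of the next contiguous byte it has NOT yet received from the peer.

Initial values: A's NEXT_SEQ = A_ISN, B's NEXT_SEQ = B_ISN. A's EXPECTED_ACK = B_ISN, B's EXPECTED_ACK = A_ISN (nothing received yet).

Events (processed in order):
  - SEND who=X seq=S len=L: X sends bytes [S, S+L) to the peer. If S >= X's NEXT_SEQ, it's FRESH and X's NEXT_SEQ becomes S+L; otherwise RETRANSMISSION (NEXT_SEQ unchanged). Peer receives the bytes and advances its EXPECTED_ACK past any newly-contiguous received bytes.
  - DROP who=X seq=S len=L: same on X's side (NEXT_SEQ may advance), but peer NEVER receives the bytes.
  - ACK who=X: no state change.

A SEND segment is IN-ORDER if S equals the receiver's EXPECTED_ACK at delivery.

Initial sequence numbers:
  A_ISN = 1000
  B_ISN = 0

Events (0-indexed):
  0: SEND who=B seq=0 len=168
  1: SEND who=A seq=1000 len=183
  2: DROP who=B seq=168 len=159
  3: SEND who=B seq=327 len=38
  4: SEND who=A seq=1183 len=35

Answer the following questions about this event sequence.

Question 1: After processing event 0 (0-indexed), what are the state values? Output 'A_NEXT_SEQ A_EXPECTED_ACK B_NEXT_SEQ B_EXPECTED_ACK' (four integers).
After event 0: A_seq=1000 A_ack=168 B_seq=168 B_ack=1000

1000 168 168 1000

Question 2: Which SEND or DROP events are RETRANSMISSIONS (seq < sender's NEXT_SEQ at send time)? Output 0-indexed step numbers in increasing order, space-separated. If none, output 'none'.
Answer: none

Derivation:
Step 0: SEND seq=0 -> fresh
Step 1: SEND seq=1000 -> fresh
Step 2: DROP seq=168 -> fresh
Step 3: SEND seq=327 -> fresh
Step 4: SEND seq=1183 -> fresh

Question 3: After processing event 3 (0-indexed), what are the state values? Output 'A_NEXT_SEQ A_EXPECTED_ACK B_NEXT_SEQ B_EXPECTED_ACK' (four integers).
After event 0: A_seq=1000 A_ack=168 B_seq=168 B_ack=1000
After event 1: A_seq=1183 A_ack=168 B_seq=168 B_ack=1183
After event 2: A_seq=1183 A_ack=168 B_seq=327 B_ack=1183
After event 3: A_seq=1183 A_ack=168 B_seq=365 B_ack=1183

1183 168 365 1183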